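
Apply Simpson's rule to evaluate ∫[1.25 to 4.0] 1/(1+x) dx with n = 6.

f(x) = 1/(1+x)
a = 1.25, b = 4.0, n = 6
h = (b - a)/n = 0.458333

Simpson's rule: (h/3)[f(x₀) + 4f(x₁) + 2f(x₂) + ... + f(xₙ)]

x_0 = 1.2500, f(x_0) = 0.444444, coefficient = 1
x_1 = 1.7083, f(x_1) = 0.369231, coefficient = 4
x_2 = 2.1667, f(x_2) = 0.315789, coefficient = 2
x_3 = 2.6250, f(x_3) = 0.275862, coefficient = 4
x_4 = 3.0833, f(x_4) = 0.244898, coefficient = 2
x_5 = 3.5417, f(x_5) = 0.220183, coefficient = 4
x_6 = 4.0000, f(x_6) = 0.200000, coefficient = 1

I ≈ (0.458333/3) × 5.226925 = 0.798558
Exact value: 0.798508
Error: 0.000050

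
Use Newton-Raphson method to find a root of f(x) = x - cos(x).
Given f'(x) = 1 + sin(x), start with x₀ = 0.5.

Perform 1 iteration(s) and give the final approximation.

f(x) = x - cos(x)
f'(x) = 1 + sin(x)
x₀ = 0.5

Newton-Raphson formula: x_{n+1} = x_n - f(x_n)/f'(x_n)

Iteration 1:
  f(0.500000) = -0.377583
  f'(0.500000) = 1.479426
  x_1 = 0.500000 - (-0.377583)/1.479426 = 0.755222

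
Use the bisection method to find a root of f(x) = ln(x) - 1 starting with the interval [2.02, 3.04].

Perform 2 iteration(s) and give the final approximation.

f(x) = ln(x) - 1
Initial interval: [2.02, 3.04]

Iteration 1:
  c_1 = (2.020000 + 3.040000)/2 = 2.530000
  f(c_1) = f(2.530000) = -0.071781
  f(a) × f(c) ≥ 0, new interval: [2.530000, 3.040000]
Iteration 2:
  c_2 = (2.530000 + 3.040000)/2 = 2.785000
  f(c_2) = f(2.785000) = 0.024248
  f(a) × f(c) < 0, new interval: [2.530000, 2.785000]

After 2 iteration(s), the approximation is c_2 = 2.785000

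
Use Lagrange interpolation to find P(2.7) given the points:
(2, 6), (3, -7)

Lagrange interpolation formula:
P(x) = Σ yᵢ × Lᵢ(x)
where Lᵢ(x) = Π_{j≠i} (x - xⱼ)/(xᵢ - xⱼ)

L_0(2.7) = (2.7 - 3)/(2 - 3) = 0.300000
L_1(2.7) = (2.7 - 2)/(3 - 2) = 0.700000

P(2.7) = 6×L_0(2.7) + (-7)×L_1(2.7)
P(2.7) = -3.100000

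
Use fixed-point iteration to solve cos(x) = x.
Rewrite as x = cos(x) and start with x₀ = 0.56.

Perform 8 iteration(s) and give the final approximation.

Equation: cos(x) = x
Fixed-point form: x = cos(x)
x₀ = 0.56

x_1 = g(0.560000) = 0.847255
x_2 = g(0.847255) = 0.662043
x_3 = g(0.662043) = 0.788738
x_4 = g(0.788738) = 0.704741
x_5 = g(0.704741) = 0.761779
x_6 = g(0.761779) = 0.723609
x_7 = g(0.723609) = 0.749421
x_8 = g(0.749421) = 0.732083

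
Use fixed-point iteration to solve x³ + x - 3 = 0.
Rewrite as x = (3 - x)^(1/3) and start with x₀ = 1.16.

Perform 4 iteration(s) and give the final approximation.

Equation: x³ + x - 3 = 0
Fixed-point form: x = (3 - x)^(1/3)
x₀ = 1.16

x_1 = g(1.160000) = 1.225385
x_2 = g(1.225385) = 1.210695
x_3 = g(1.210695) = 1.214026
x_4 = g(1.214026) = 1.213272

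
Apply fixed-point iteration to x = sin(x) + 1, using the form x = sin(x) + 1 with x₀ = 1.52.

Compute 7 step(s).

Equation: x = sin(x) + 1
Fixed-point form: x = sin(x) + 1
x₀ = 1.52

x_1 = g(1.520000) = 1.998710
x_2 = g(1.998710) = 1.909833
x_3 = g(1.909833) = 1.943075
x_4 = g(1.943075) = 1.931501
x_5 = g(1.931501) = 1.935648
x_6 = g(1.935648) = 1.934177
x_7 = g(1.934177) = 1.934701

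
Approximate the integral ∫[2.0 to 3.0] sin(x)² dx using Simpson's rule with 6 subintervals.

f(x) = sin(x)²
a = 2.0, b = 3.0, n = 6
h = (b - a)/n = 0.166667

Simpson's rule: (h/3)[f(x₀) + 4f(x₁) + 2f(x₂) + ... + f(xₙ)]

x_0 = 2.0000, f(x_0) = 0.826822, coefficient = 1
x_1 = 2.1667, f(x_1) = 0.685022, coefficient = 4
x_2 = 2.3333, f(x_2) = 0.522853, coefficient = 2
x_3 = 2.5000, f(x_3) = 0.358169, coefficient = 4
x_4 = 2.6667, f(x_4) = 0.209098, coefficient = 2
x_5 = 2.8333, f(x_5) = 0.092052, coefficient = 4
x_6 = 3.0000, f(x_6) = 0.019915, coefficient = 1

I ≈ (0.166667/3) × 6.851609 = 0.380645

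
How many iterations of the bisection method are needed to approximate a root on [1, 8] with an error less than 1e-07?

We need (b-a)/2^n ≤ 1e-07
(8 - 1)/2^n ≤ 1e-07
7/2^n ≤ 1e-07
2^n ≥ 70000000
n ≥ log₂(70000000) = 26.06
n ≥ 27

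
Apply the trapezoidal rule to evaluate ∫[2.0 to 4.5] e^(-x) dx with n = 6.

f(x) = e^(-x)
a = 2.0, b = 4.5, n = 6
h = (b - a)/n = 0.416667

Trapezoidal rule: (h/2)[f(x₀) + 2f(x₁) + 2f(x₂) + ... + f(xₙ)]

x_0 = 2.0000, f(x_0) = 0.135335, coefficient = 1
x_1 = 2.4167, f(x_1) = 0.089219, coefficient = 2
x_2 = 2.8333, f(x_2) = 0.058816, coefficient = 2
x_3 = 3.2500, f(x_3) = 0.038774, coefficient = 2
x_4 = 3.6667, f(x_4) = 0.025562, coefficient = 2
x_5 = 4.0833, f(x_5) = 0.016851, coefficient = 2
x_6 = 4.5000, f(x_6) = 0.011109, coefficient = 1

I ≈ (0.416667/2) × 0.604888 = 0.126018
Exact value: 0.124226
Error: 0.001792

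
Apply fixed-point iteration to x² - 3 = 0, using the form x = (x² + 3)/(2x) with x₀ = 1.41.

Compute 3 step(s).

Equation: x² - 3 = 0
Fixed-point form: x = (x² + 3)/(2x)
x₀ = 1.41

x_1 = g(1.410000) = 1.768830
x_2 = g(1.768830) = 1.732433
x_3 = g(1.732433) = 1.732051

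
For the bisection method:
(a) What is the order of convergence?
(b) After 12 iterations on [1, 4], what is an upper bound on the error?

(a) Bisection has linear (order 1) convergence; the error is halved each step.

(b) Error bound = (b-a)/2^n = (4 - 1)/2^{12}
    = 3/2^{12}

(a) 1 (linear); (b) error ≤ 7.32e-04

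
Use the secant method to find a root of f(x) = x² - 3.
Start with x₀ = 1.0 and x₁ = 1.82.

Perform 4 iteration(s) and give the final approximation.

f(x) = x² - 3
x₀ = 1.0, x₁ = 1.82

Secant formula: x_{n+1} = x_n - f(x_n)(x_n - x_{n-1})/(f(x_n) - f(x_{n-1}))

Iteration 1:
  f(1.000000) = -2.000000
  f(1.820000) = 0.312400
  x_2 = 1.820000 - 0.312400×(1.820000 - 1.000000)/(0.312400 - (-2.000000))
       = 1.709220
Iteration 2:
  f(1.820000) = 0.312400
  f(1.709220) = -0.078567
  x_3 = 1.709220 - (-0.078567)×(1.709220 - 1.820000)/(-0.078567 - 0.312400)
       = 1.731482
Iteration 3:
  f(1.709220) = -0.078567
  f(1.731482) = -0.001971
  x_4 = 1.731482 - (-0.001971)×(1.731482 - 1.709220)/(-0.001971 - (-0.078567))
       = 1.732055
Iteration 4:
  f(1.731482) = -0.001971
  f(1.732055) = 0.000013
  x_5 = 1.732055 - 0.000013×(1.732055 - 1.731482)/(0.000013 - (-0.001971))
       = 1.732051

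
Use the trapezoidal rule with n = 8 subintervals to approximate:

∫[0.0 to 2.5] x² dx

f(x) = x²
a = 0.0, b = 2.5, n = 8
h = (b - a)/n = 0.312500

Trapezoidal rule: (h/2)[f(x₀) + 2f(x₁) + 2f(x₂) + ... + f(xₙ)]

x_0 = 0.0000, f(x_0) = 0.000000, coefficient = 1
x_1 = 0.3125, f(x_1) = 0.097656, coefficient = 2
x_2 = 0.6250, f(x_2) = 0.390625, coefficient = 2
x_3 = 0.9375, f(x_3) = 0.878906, coefficient = 2
x_4 = 1.2500, f(x_4) = 1.562500, coefficient = 2
x_5 = 1.5625, f(x_5) = 2.441406, coefficient = 2
x_6 = 1.8750, f(x_6) = 3.515625, coefficient = 2
x_7 = 2.1875, f(x_7) = 4.785156, coefficient = 2
x_8 = 2.5000, f(x_8) = 6.250000, coefficient = 1

I ≈ (0.312500/2) × 33.593750 = 5.249023
Exact value: 5.208333
Error: 0.040690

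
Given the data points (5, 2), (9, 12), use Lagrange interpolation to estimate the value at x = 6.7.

Lagrange interpolation formula:
P(x) = Σ yᵢ × Lᵢ(x)
where Lᵢ(x) = Π_{j≠i} (x - xⱼ)/(xᵢ - xⱼ)

L_0(6.7) = (6.7 - 9)/(5 - 9) = 0.575000
L_1(6.7) = (6.7 - 5)/(9 - 5) = 0.425000

P(6.7) = 2×L_0(6.7) + 12×L_1(6.7)
P(6.7) = 6.250000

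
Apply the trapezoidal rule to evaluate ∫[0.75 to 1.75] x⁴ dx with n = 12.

f(x) = x⁴
a = 0.75, b = 1.75, n = 12
h = (b - a)/n = 0.083333

Trapezoidal rule: (h/2)[f(x₀) + 2f(x₁) + 2f(x₂) + ... + f(xₙ)]

x_0 = 0.7500, f(x_0) = 0.316406, coefficient = 1
x_1 = 0.8333, f(x_1) = 0.482253, coefficient = 2
x_2 = 0.9167, f(x_2) = 0.706067, coefficient = 2
x_3 = 1.0000, f(x_3) = 1.000000, coefficient = 2
x_4 = 1.0833, f(x_4) = 1.377363, coefficient = 2
x_5 = 1.1667, f(x_5) = 1.852623, coefficient = 2
x_6 = 1.2500, f(x_6) = 2.441406, coefficient = 2
x_7 = 1.3333, f(x_7) = 3.160494, coefficient = 2
x_8 = 1.4167, f(x_8) = 4.027826, coefficient = 2
x_9 = 1.5000, f(x_9) = 5.062500, coefficient = 2
x_10 = 1.5833, f(x_10) = 6.284770, coefficient = 2
x_11 = 1.6667, f(x_11) = 7.716049, coefficient = 2
x_12 = 1.7500, f(x_12) = 9.378906, coefficient = 1

I ≈ (0.083333/2) × 77.918017 = 3.246584
Exact value: 3.235156
Error: 0.011428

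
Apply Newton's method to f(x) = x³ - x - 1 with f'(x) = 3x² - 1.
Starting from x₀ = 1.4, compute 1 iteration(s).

f(x) = x³ - x - 1
f'(x) = 3x² - 1
x₀ = 1.4

Newton-Raphson formula: x_{n+1} = x_n - f(x_n)/f'(x_n)

Iteration 1:
  f(1.400000) = 0.344000
  f'(1.400000) = 4.880000
  x_1 = 1.400000 - 0.344000/4.880000 = 1.329508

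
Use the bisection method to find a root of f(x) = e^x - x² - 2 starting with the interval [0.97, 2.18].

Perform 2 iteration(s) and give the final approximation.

f(x) = e^x - x² - 2
Initial interval: [0.97, 2.18]

Iteration 1:
  c_1 = (0.970000 + 2.180000)/2 = 1.575000
  f(c_1) = f(1.575000) = 0.350117
  f(a) × f(c) < 0, new interval: [0.970000, 1.575000]
Iteration 2:
  c_2 = (0.970000 + 1.575000)/2 = 1.272500
  f(c_2) = f(1.272500) = -0.049490
  f(a) × f(c) ≥ 0, new interval: [1.272500, 1.575000]

After 2 iteration(s), the approximation is c_2 = 1.272500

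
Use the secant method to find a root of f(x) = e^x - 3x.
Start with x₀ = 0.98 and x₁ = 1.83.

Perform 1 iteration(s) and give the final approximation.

f(x) = e^x - 3x
x₀ = 0.98, x₁ = 1.83

Secant formula: x_{n+1} = x_n - f(x_n)(x_n - x_{n-1})/(f(x_n) - f(x_{n-1}))

Iteration 1:
  f(0.980000) = -0.275544
  f(1.830000) = 0.743887
  x_2 = 1.830000 - 0.743887×(1.830000 - 0.980000)/(0.743887 - (-0.275544))
       = 1.209748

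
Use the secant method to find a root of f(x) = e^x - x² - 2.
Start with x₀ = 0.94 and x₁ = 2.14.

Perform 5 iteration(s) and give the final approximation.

f(x) = e^x - x² - 2
x₀ = 0.94, x₁ = 2.14

Secant formula: x_{n+1} = x_n - f(x_n)(x_n - x_{n-1})/(f(x_n) - f(x_{n-1}))

Iteration 1:
  f(0.940000) = -0.323619
  f(2.140000) = 1.919838
  x_2 = 2.140000 - 1.919838×(2.140000 - 0.940000)/(1.919838 - (-0.323619))
       = 1.113100
Iteration 2:
  f(2.140000) = 1.919838
  f(1.113100) = -0.195212
  x_3 = 1.113100 - (-0.195212)×(1.113100 - 2.140000)/(-0.195212 - 1.919838)
       = 1.207879
Iteration 3:
  f(1.113100) = -0.195212
  f(1.207879) = -0.112592
  x_4 = 1.207879 - (-0.112592)×(1.207879 - 1.113100)/(-0.112592 - (-0.195212))
       = 1.337041
Iteration 4:
  f(1.207879) = -0.112592
  f(1.337041) = 0.020081
  x_5 = 1.337041 - 0.020081×(1.337041 - 1.207879)/(0.020081 - (-0.112592))
       = 1.317491
Iteration 5:
  f(1.337041) = 0.020081
  f(1.317491) = -0.001741
  x_6 = 1.317491 - (-0.001741)×(1.317491 - 1.337041)/(-0.001741 - 0.020081)
       = 1.319051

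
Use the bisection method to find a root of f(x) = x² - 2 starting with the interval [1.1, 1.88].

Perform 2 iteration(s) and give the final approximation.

f(x) = x² - 2
Initial interval: [1.1, 1.88]

Iteration 1:
  c_1 = (1.100000 + 1.880000)/2 = 1.490000
  f(c_1) = f(1.490000) = 0.220100
  f(a) × f(c) < 0, new interval: [1.100000, 1.490000]
Iteration 2:
  c_2 = (1.100000 + 1.490000)/2 = 1.295000
  f(c_2) = f(1.295000) = -0.322975
  f(a) × f(c) ≥ 0, new interval: [1.295000, 1.490000]

After 2 iteration(s), the approximation is c_2 = 1.295000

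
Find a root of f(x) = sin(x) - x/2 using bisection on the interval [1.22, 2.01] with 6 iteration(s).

f(x) = sin(x) - x/2
Initial interval: [1.22, 2.01]

Iteration 1:
  c_1 = (1.220000 + 2.010000)/2 = 1.615000
  f(c_1) = f(1.615000) = 0.191523
  f(a) × f(c) ≥ 0, new interval: [1.615000, 2.010000]
Iteration 2:
  c_2 = (1.615000 + 2.010000)/2 = 1.812500
  f(c_2) = f(1.812500) = 0.064682
  f(a) × f(c) ≥ 0, new interval: [1.812500, 2.010000]
Iteration 3:
  c_3 = (1.812500 + 2.010000)/2 = 1.911250
  f(c_3) = f(1.911250) = -0.013022
  f(a) × f(c) < 0, new interval: [1.812500, 1.911250]
Iteration 4:
  c_4 = (1.812500 + 1.911250)/2 = 1.861875
  f(c_4) = f(1.861875) = 0.026997
  f(a) × f(c) ≥ 0, new interval: [1.861875, 1.911250]
Iteration 5:
  c_5 = (1.861875 + 1.911250)/2 = 1.886562
  f(c_5) = f(1.886562) = 0.007277
  f(a) × f(c) ≥ 0, new interval: [1.886562, 1.911250]
Iteration 6:
  c_6 = (1.886562 + 1.911250)/2 = 1.898906
  f(c_6) = f(1.898906) = -0.002800
  f(a) × f(c) < 0, new interval: [1.886562, 1.898906]

After 6 iteration(s), the approximation is c_6 = 1.898906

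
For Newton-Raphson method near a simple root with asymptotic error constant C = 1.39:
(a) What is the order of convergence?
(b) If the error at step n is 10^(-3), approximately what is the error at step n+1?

(a) Newton-Raphson has quadratic (order 2) convergence near simple roots.
    This means |e_{n+1}| ≈ C|e_n|².

(b) With |e_n| = 10^(-3) and C = 1.39:
    |e_{n+1}| ≈ 1.39 × (10^(-3))² = 1.39 × 10^(-6)

(a) 2 (quadratic); (b) |e_{n+1}| ≈ 1.390e-06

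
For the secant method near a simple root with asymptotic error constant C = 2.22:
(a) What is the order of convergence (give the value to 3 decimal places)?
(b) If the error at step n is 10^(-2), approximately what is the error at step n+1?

(a) Secant method has superlinear convergence with order φ = (1+√5)/2 ≈ 1.618.
    This means |e_{n+1}| ≈ C|e_n|^1.618.

(b) With |e_n| = 10^(-2) and C = 2.22:
    |e_{n+1}| ≈ 2.22 × (10^(-2))^1.618 = 2.22 × 10^(-3.24)

(a) ≈ 1.618 (golden ratio); (b) |e_{n+1}| ≈ 1.289e-03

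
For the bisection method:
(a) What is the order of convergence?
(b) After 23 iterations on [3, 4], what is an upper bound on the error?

(a) Bisection has linear (order 1) convergence; the error is halved each step.

(b) Error bound = (b-a)/2^n = (4 - 3)/2^{23}
    = 1/2^{23}

(a) 1 (linear); (b) error ≤ 1.19e-07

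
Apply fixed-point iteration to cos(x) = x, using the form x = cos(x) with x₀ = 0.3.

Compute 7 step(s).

Equation: cos(x) = x
Fixed-point form: x = cos(x)
x₀ = 0.3

x_1 = g(0.300000) = 0.955336
x_2 = g(0.955336) = 0.577334
x_3 = g(0.577334) = 0.837921
x_4 = g(0.837921) = 0.669010
x_5 = g(0.669010) = 0.784436
x_6 = g(0.784436) = 0.707787
x_7 = g(0.707787) = 0.759803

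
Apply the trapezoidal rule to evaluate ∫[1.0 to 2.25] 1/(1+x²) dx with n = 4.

f(x) = 1/(1+x²)
a = 1.0, b = 2.25, n = 4
h = (b - a)/n = 0.312500

Trapezoidal rule: (h/2)[f(x₀) + 2f(x₁) + 2f(x₂) + ... + f(xₙ)]

x_0 = 1.0000, f(x_0) = 0.500000, coefficient = 1
x_1 = 1.3125, f(x_1) = 0.367288, coefficient = 2
x_2 = 1.6250, f(x_2) = 0.274678, coefficient = 2
x_3 = 1.9375, f(x_3) = 0.210353, coefficient = 2
x_4 = 2.2500, f(x_4) = 0.164948, coefficient = 1

I ≈ (0.312500/2) × 2.369588 = 0.370248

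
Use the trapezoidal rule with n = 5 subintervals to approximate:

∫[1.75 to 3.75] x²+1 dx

f(x) = x²+1
a = 1.75, b = 3.75, n = 5
h = (b - a)/n = 0.400000

Trapezoidal rule: (h/2)[f(x₀) + 2f(x₁) + 2f(x₂) + ... + f(xₙ)]

x_0 = 1.7500, f(x_0) = 4.062500, coefficient = 1
x_1 = 2.1500, f(x_1) = 5.622500, coefficient = 2
x_2 = 2.5500, f(x_2) = 7.502500, coefficient = 2
x_3 = 2.9500, f(x_3) = 9.702500, coefficient = 2
x_4 = 3.3500, f(x_4) = 12.222500, coefficient = 2
x_5 = 3.7500, f(x_5) = 15.062500, coefficient = 1

I ≈ (0.400000/2) × 89.225000 = 17.845000
Exact value: 17.791667
Error: 0.053333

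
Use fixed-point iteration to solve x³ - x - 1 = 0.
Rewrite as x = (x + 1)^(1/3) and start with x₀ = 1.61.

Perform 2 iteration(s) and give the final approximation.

Equation: x³ - x - 1 = 0
Fixed-point form: x = (x + 1)^(1/3)
x₀ = 1.61

x_1 = g(1.610000) = 1.376830
x_2 = g(1.376830) = 1.334543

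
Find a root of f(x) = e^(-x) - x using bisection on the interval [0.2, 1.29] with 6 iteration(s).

f(x) = e^(-x) - x
Initial interval: [0.2, 1.29]

Iteration 1:
  c_1 = (0.200000 + 1.290000)/2 = 0.745000
  f(c_1) = f(0.745000) = -0.270266
  f(a) × f(c) < 0, new interval: [0.200000, 0.745000]
Iteration 2:
  c_2 = (0.200000 + 0.745000)/2 = 0.472500
  f(c_2) = f(0.472500) = 0.150942
  f(a) × f(c) ≥ 0, new interval: [0.472500, 0.745000]
Iteration 3:
  c_3 = (0.472500 + 0.745000)/2 = 0.608750
  f(c_3) = f(0.608750) = -0.064720
  f(a) × f(c) < 0, new interval: [0.472500, 0.608750]
Iteration 4:
  c_4 = (0.472500 + 0.608750)/2 = 0.540625
  f(c_4) = f(0.540625) = 0.041759
  f(a) × f(c) ≥ 0, new interval: [0.540625, 0.608750]
Iteration 5:
  c_5 = (0.540625 + 0.608750)/2 = 0.574688
  f(c_5) = f(0.574688) = -0.011807
  f(a) × f(c) < 0, new interval: [0.540625, 0.574688]
Iteration 6:
  c_6 = (0.540625 + 0.574688)/2 = 0.557656
  f(c_6) = f(0.557656) = 0.014893
  f(a) × f(c) ≥ 0, new interval: [0.557656, 0.574688]

After 6 iteration(s), the approximation is c_6 = 0.557656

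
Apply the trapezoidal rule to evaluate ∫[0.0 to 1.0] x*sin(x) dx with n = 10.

f(x) = x*sin(x)
a = 0.0, b = 1.0, n = 10
h = (b - a)/n = 0.100000

Trapezoidal rule: (h/2)[f(x₀) + 2f(x₁) + 2f(x₂) + ... + f(xₙ)]

x_0 = 0.0000, f(x_0) = 0.000000, coefficient = 1
x_1 = 0.1000, f(x_1) = 0.009983, coefficient = 2
x_2 = 0.2000, f(x_2) = 0.039734, coefficient = 2
x_3 = 0.3000, f(x_3) = 0.088656, coefficient = 2
x_4 = 0.4000, f(x_4) = 0.155767, coefficient = 2
x_5 = 0.5000, f(x_5) = 0.239713, coefficient = 2
x_6 = 0.6000, f(x_6) = 0.338785, coefficient = 2
x_7 = 0.7000, f(x_7) = 0.450952, coefficient = 2
x_8 = 0.8000, f(x_8) = 0.573885, coefficient = 2
x_9 = 0.9000, f(x_9) = 0.704994, coefficient = 2
x_10 = 1.0000, f(x_10) = 0.841471, coefficient = 1

I ≈ (0.100000/2) × 6.046412 = 0.302321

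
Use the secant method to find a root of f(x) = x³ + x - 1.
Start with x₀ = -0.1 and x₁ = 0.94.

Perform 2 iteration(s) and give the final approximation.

f(x) = x³ + x - 1
x₀ = -0.1, x₁ = 0.94

Secant formula: x_{n+1} = x_n - f(x_n)(x_n - x_{n-1})/(f(x_n) - f(x_{n-1}))

Iteration 1:
  f(-0.100000) = -1.101000
  f(0.940000) = 0.770584
  x_2 = 0.940000 - 0.770584×(0.940000 - (-0.100000))/(0.770584 - (-1.101000))
       = 0.511803
Iteration 2:
  f(0.940000) = 0.770584
  f(0.511803) = -0.354135
  x_3 = 0.511803 - (-0.354135)×(0.511803 - 0.940000)/(-0.354135 - 0.770584)
       = 0.646627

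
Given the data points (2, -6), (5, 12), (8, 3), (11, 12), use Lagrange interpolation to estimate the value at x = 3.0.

Lagrange interpolation formula:
P(x) = Σ yᵢ × Lᵢ(x)
where Lᵢ(x) = Π_{j≠i} (x - xⱼ)/(xᵢ - xⱼ)

L_0(3.0) = (3.0 - 5)/(2 - 5) × (3.0 - 8)/(2 - 8) × (3.0 - 11)/(2 - 11) = 0.493827
L_1(3.0) = (3.0 - 2)/(5 - 2) × (3.0 - 8)/(5 - 8) × (3.0 - 11)/(5 - 11) = 0.740741
L_2(3.0) = (3.0 - 2)/(8 - 2) × (3.0 - 5)/(8 - 5) × (3.0 - 11)/(8 - 11) = -0.296296
L_3(3.0) = (3.0 - 2)/(11 - 2) × (3.0 - 5)/(11 - 5) × (3.0 - 8)/(11 - 8) = 0.061728

P(3.0) = (-6)×L_0(3.0) + 12×L_1(3.0) + 3×L_2(3.0) + 12×L_3(3.0)
P(3.0) = 5.777778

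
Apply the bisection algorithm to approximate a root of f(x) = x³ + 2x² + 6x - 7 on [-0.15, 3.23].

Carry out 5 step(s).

f(x) = x³ + 2x² + 6x - 7
Initial interval: [-0.15, 3.23]

Iteration 1:
  c_1 = (-0.150000 + 3.230000)/2 = 1.540000
  f(c_1) = f(1.540000) = 10.635464
  f(a) × f(c) < 0, new interval: [-0.150000, 1.540000]
Iteration 2:
  c_2 = (-0.150000 + 1.540000)/2 = 0.695000
  f(c_2) = f(0.695000) = -1.528248
  f(a) × f(c) ≥ 0, new interval: [0.695000, 1.540000]
Iteration 3:
  c_3 = (0.695000 + 1.540000)/2 = 1.117500
  f(c_3) = f(1.117500) = 3.598153
  f(a) × f(c) < 0, new interval: [0.695000, 1.117500]
Iteration 4:
  c_4 = (0.695000 + 1.117500)/2 = 0.906250
  f(c_4) = f(0.906250) = 0.824371
  f(a) × f(c) < 0, new interval: [0.695000, 0.906250]
Iteration 5:
  c_5 = (0.695000 + 0.906250)/2 = 0.800625
  f(c_5) = f(0.800625) = -0.401048
  f(a) × f(c) ≥ 0, new interval: [0.800625, 0.906250]

After 5 iteration(s), the approximation is c_5 = 0.800625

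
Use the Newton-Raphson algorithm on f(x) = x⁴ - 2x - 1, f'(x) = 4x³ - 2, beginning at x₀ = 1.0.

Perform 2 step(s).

f(x) = x⁴ - 2x - 1
f'(x) = 4x³ - 2
x₀ = 1.0

Newton-Raphson formula: x_{n+1} = x_n - f(x_n)/f'(x_n)

Iteration 1:
  f(1.000000) = -2.000000
  f'(1.000000) = 2.000000
  x_1 = 1.000000 - (-2.000000)/2.000000 = 2.000000
Iteration 2:
  f(2.000000) = 11.000000
  f'(2.000000) = 30.000000
  x_2 = 2.000000 - 11.000000/30.000000 = 1.633333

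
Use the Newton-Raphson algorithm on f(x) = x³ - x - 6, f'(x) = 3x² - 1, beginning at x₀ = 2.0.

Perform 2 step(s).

f(x) = x³ - x - 6
f'(x) = 3x² - 1
x₀ = 2.0

Newton-Raphson formula: x_{n+1} = x_n - f(x_n)/f'(x_n)

Iteration 1:
  f(2.000000) = 0.000000
  f'(2.000000) = 11.000000
  x_1 = 2.000000 - 0.000000/11.000000 = 2.000000
Iteration 2:
  f(2.000000) = 0.000000
  f'(2.000000) = 11.000000
  x_2 = 2.000000 - 0.000000/11.000000 = 2.000000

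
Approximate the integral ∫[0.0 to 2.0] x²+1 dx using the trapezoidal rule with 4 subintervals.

f(x) = x²+1
a = 0.0, b = 2.0, n = 4
h = (b - a)/n = 0.500000

Trapezoidal rule: (h/2)[f(x₀) + 2f(x₁) + 2f(x₂) + ... + f(xₙ)]

x_0 = 0.0000, f(x_0) = 1.000000, coefficient = 1
x_1 = 0.5000, f(x_1) = 1.250000, coefficient = 2
x_2 = 1.0000, f(x_2) = 2.000000, coefficient = 2
x_3 = 1.5000, f(x_3) = 3.250000, coefficient = 2
x_4 = 2.0000, f(x_4) = 5.000000, coefficient = 1

I ≈ (0.500000/2) × 19.000000 = 4.750000
Exact value: 4.666667
Error: 0.083333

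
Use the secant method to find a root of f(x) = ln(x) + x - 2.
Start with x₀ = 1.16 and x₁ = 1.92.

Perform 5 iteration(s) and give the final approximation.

f(x) = ln(x) + x - 2
x₀ = 1.16, x₁ = 1.92

Secant formula: x_{n+1} = x_n - f(x_n)(x_n - x_{n-1})/(f(x_n) - f(x_{n-1}))

Iteration 1:
  f(1.160000) = -0.691580
  f(1.920000) = 0.572325
  x_2 = 1.920000 - 0.572325×(1.920000 - 1.160000)/(0.572325 - (-0.691580))
       = 1.575855
Iteration 2:
  f(1.920000) = 0.572325
  f(1.575855) = 0.030652
  x_3 = 1.575855 - 0.030652×(1.575855 - 1.920000)/(0.030652 - 0.572325)
       = 1.556380
Iteration 3:
  f(1.575855) = 0.030652
  f(1.556380) = -0.001257
  x_4 = 1.556380 - (-0.001257)×(1.556380 - 1.575855)/(-0.001257 - 0.030652)
       = 1.557147
Iteration 4:
  f(1.556380) = -0.001257
  f(1.557147) = 0.000003
  x_5 = 1.557147 - 0.000003×(1.557147 - 1.556380)/(0.000003 - (-0.001257))
       = 1.557146
Iteration 5:
  f(1.557147) = 0.000003
  f(1.557146) = 0.000000
  x_6 = 1.557146 - 0.000000×(1.557146 - 1.557147)/(0.000000 - 0.000003)
       = 1.557146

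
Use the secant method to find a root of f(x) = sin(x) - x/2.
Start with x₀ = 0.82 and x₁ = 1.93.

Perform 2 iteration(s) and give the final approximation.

f(x) = sin(x) - x/2
x₀ = 0.82, x₁ = 1.93

Secant formula: x_{n+1} = x_n - f(x_n)(x_n - x_{n-1})/(f(x_n) - f(x_{n-1}))

Iteration 1:
  f(0.820000) = 0.321146
  f(1.930000) = -0.028823
  x_2 = 1.930000 - (-0.028823)×(1.930000 - 0.820000)/(-0.028823 - 0.321146)
       = 1.838582
Iteration 2:
  f(1.930000) = -0.028823
  f(1.838582) = 0.045068
  x_3 = 1.838582 - 0.045068×(1.838582 - 1.930000)/(0.045068 - (-0.028823))
       = 1.894340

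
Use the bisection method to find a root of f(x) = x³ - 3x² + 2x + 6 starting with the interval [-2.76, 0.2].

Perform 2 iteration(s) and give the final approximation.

f(x) = x³ - 3x² + 2x + 6
Initial interval: [-2.76, 0.2]

Iteration 1:
  c_1 = (-2.760000 + 0.200000)/2 = -1.280000
  f(c_1) = f(-1.280000) = -3.572352
  f(a) × f(c) ≥ 0, new interval: [-1.280000, 0.200000]
Iteration 2:
  c_2 = (-1.280000 + 0.200000)/2 = -0.540000
  f(c_2) = f(-0.540000) = 3.887736
  f(a) × f(c) < 0, new interval: [-1.280000, -0.540000]

After 2 iteration(s), the approximation is c_2 = -0.540000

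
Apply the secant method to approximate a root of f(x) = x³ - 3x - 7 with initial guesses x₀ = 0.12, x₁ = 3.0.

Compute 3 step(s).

f(x) = x³ - 3x - 7
x₀ = 0.12, x₁ = 3.0

Secant formula: x_{n+1} = x_n - f(x_n)(x_n - x_{n-1})/(f(x_n) - f(x_{n-1}))

Iteration 1:
  f(0.120000) = -7.358272
  f(3.000000) = 11.000000
  x_2 = 3.000000 - 11.000000×(3.000000 - 0.120000)/(11.000000 - (-7.358272))
       = 1.274347
Iteration 2:
  f(3.000000) = 11.000000
  f(1.274347) = -8.753551
  x_3 = 1.274347 - (-8.753551)×(1.274347 - 3.000000)/(-8.753551 - 11.000000)
       = 2.039050
Iteration 3:
  f(1.274347) = -8.753551
  f(2.039050) = -4.639343
  x_4 = 2.039050 - (-4.639343)×(2.039050 - 1.274347)/(-4.639343 - (-8.753551))
       = 2.901358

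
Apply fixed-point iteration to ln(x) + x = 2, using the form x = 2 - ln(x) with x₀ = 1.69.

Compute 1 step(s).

Equation: ln(x) + x = 2
Fixed-point form: x = 2 - ln(x)
x₀ = 1.69

x_1 = g(1.690000) = 1.475271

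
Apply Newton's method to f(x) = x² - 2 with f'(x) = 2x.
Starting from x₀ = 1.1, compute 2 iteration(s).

f(x) = x² - 2
f'(x) = 2x
x₀ = 1.1

Newton-Raphson formula: x_{n+1} = x_n - f(x_n)/f'(x_n)

Iteration 1:
  f(1.100000) = -0.790000
  f'(1.100000) = 2.200000
  x_1 = 1.100000 - (-0.790000)/2.200000 = 1.459091
Iteration 2:
  f(1.459091) = 0.128946
  f'(1.459091) = 2.918182
  x_2 = 1.459091 - 0.128946/2.918182 = 1.414904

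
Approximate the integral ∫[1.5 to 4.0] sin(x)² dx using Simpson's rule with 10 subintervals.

f(x) = sin(x)²
a = 1.5, b = 4.0, n = 10
h = (b - a)/n = 0.250000

Simpson's rule: (h/3)[f(x₀) + 4f(x₁) + 2f(x₂) + ... + f(xₙ)]

x_0 = 1.5000, f(x_0) = 0.994996, coefficient = 1
x_1 = 1.7500, f(x_1) = 0.968228, coefficient = 4
x_2 = 2.0000, f(x_2) = 0.826822, coefficient = 2
x_3 = 2.2500, f(x_3) = 0.605398, coefficient = 4
x_4 = 2.5000, f(x_4) = 0.358169, coefficient = 2
x_5 = 2.7500, f(x_5) = 0.145665, coefficient = 4
x_6 = 3.0000, f(x_6) = 0.019915, coefficient = 2
x_7 = 3.2500, f(x_7) = 0.011706, coefficient = 4
x_8 = 3.5000, f(x_8) = 0.123049, coefficient = 2
x_9 = 3.7500, f(x_9) = 0.326682, coefficient = 4
x_10 = 4.0000, f(x_10) = 0.572750, coefficient = 1

I ≈ (0.250000/3) × 12.454375 = 1.037865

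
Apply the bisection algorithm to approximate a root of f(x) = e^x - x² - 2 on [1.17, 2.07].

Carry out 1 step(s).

f(x) = e^x - x² - 2
Initial interval: [1.17, 2.07]

Iteration 1:
  c_1 = (1.170000 + 2.070000)/2 = 1.620000
  f(c_1) = f(1.620000) = 0.428690
  f(a) × f(c) < 0, new interval: [1.170000, 1.620000]

After 1 iteration(s), the approximation is c_1 = 1.620000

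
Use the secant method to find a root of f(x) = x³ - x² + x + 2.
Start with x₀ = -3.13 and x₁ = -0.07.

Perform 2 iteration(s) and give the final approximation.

f(x) = x³ - x² + x + 2
x₀ = -3.13, x₁ = -0.07

Secant formula: x_{n+1} = x_n - f(x_n)(x_n - x_{n-1})/(f(x_n) - f(x_{n-1}))

Iteration 1:
  f(-3.130000) = -41.591197
  f(-0.070000) = 1.924757
  x_2 = -0.070000 - 1.924757×(-0.070000 - (-3.130000))/(1.924757 - (-41.591197))
       = -0.205347
Iteration 2:
  f(-0.070000) = 1.924757
  f(-0.205347) = 1.743827
  x_3 = -0.205347 - 1.743827×(-0.205347 - (-0.070000))/(1.743827 - 1.924757)
       = -1.509836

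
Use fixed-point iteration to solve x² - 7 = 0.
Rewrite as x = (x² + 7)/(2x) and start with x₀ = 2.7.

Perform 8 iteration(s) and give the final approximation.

Equation: x² - 7 = 0
Fixed-point form: x = (x² + 7)/(2x)
x₀ = 2.7

x_1 = g(2.700000) = 2.646296
x_2 = g(2.646296) = 2.645751
x_3 = g(2.645751) = 2.645751
x_4 = g(2.645751) = 2.645751
x_5 = g(2.645751) = 2.645751
x_6 = g(2.645751) = 2.645751
x_7 = g(2.645751) = 2.645751
x_8 = g(2.645751) = 2.645751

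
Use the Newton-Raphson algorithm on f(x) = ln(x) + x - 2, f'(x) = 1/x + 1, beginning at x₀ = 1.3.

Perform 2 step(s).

f(x) = ln(x) + x - 2
f'(x) = 1/x + 1
x₀ = 1.3

Newton-Raphson formula: x_{n+1} = x_n - f(x_n)/f'(x_n)

Iteration 1:
  f(1.300000) = -0.437636
  f'(1.300000) = 1.769231
  x_1 = 1.300000 - (-0.437636)/1.769231 = 1.547359
Iteration 2:
  f(1.547359) = -0.016091
  f'(1.547359) = 1.646262
  x_2 = 1.547359 - (-0.016091)/1.646262 = 1.557134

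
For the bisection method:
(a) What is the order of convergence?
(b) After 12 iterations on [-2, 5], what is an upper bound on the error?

(a) Bisection has linear (order 1) convergence; the error is halved each step.

(b) Error bound = (b-a)/2^n = (5 - (-2))/2^{12}
    = 7/2^{12}

(a) 1 (linear); (b) error ≤ 1.71e-03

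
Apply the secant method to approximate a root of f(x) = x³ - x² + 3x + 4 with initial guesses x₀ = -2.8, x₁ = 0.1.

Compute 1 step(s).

f(x) = x³ - x² + 3x + 4
x₀ = -2.8, x₁ = 0.1

Secant formula: x_{n+1} = x_n - f(x_n)(x_n - x_{n-1})/(f(x_n) - f(x_{n-1}))

Iteration 1:
  f(-2.800000) = -34.192000
  f(0.100000) = 4.291000
  x_2 = 0.100000 - 4.291000×(0.100000 - (-2.800000))/(4.291000 - (-34.192000))
       = -0.223361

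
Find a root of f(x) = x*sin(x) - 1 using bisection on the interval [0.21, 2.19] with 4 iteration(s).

f(x) = x*sin(x) - 1
Initial interval: [0.21, 2.19]

Iteration 1:
  c_1 = (0.210000 + 2.190000)/2 = 1.200000
  f(c_1) = f(1.200000) = 0.118447
  f(a) × f(c) < 0, new interval: [0.210000, 1.200000]
Iteration 2:
  c_2 = (0.210000 + 1.200000)/2 = 0.705000
  f(c_2) = f(0.705000) = -0.543136
  f(a) × f(c) ≥ 0, new interval: [0.705000, 1.200000]
Iteration 3:
  c_3 = (0.705000 + 1.200000)/2 = 0.952500
  f(c_3) = f(0.952500) = -0.223839
  f(a) × f(c) ≥ 0, new interval: [0.952500, 1.200000]
Iteration 4:
  c_4 = (0.952500 + 1.200000)/2 = 1.076250
  f(c_4) = f(1.076250) = -0.052702
  f(a) × f(c) ≥ 0, new interval: [1.076250, 1.200000]

After 4 iteration(s), the approximation is c_4 = 1.076250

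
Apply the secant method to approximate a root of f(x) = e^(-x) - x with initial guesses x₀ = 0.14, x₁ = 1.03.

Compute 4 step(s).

f(x) = e^(-x) - x
x₀ = 0.14, x₁ = 1.03

Secant formula: x_{n+1} = x_n - f(x_n)(x_n - x_{n-1})/(f(x_n) - f(x_{n-1}))

Iteration 1:
  f(0.140000) = 0.729358
  f(1.030000) = -0.672993
  x_2 = 1.030000 - (-0.672993)×(1.030000 - 0.140000)/(-0.672993 - 0.729358)
       = 0.602886
Iteration 2:
  f(1.030000) = -0.672993
  f(0.602886) = -0.055656
  x_3 = 0.602886 - (-0.055656)×(0.602886 - 1.030000)/(-0.055656 - (-0.672993))
       = 0.564380
Iteration 3:
  f(0.602886) = -0.055656
  f(0.564380) = 0.004333
  x_4 = 0.564380 - 0.004333×(0.564380 - 0.602886)/(0.004333 - (-0.055656))
       = 0.567161
Iteration 4:
  f(0.564380) = 0.004333
  f(0.567161) = -0.000028
  x_5 = 0.567161 - (-0.000028)×(0.567161 - 0.564380)/(-0.000028 - 0.004333)
       = 0.567143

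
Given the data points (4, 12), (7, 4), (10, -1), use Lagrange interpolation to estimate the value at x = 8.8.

Lagrange interpolation formula:
P(x) = Σ yᵢ × Lᵢ(x)
where Lᵢ(x) = Π_{j≠i} (x - xⱼ)/(xᵢ - xⱼ)

L_0(8.8) = (8.8 - 7)/(4 - 7) × (8.8 - 10)/(4 - 10) = -0.120000
L_1(8.8) = (8.8 - 4)/(7 - 4) × (8.8 - 10)/(7 - 10) = 0.640000
L_2(8.8) = (8.8 - 4)/(10 - 4) × (8.8 - 7)/(10 - 7) = 0.480000

P(8.8) = 12×L_0(8.8) + 4×L_1(8.8) + (-1)×L_2(8.8)
P(8.8) = 0.640000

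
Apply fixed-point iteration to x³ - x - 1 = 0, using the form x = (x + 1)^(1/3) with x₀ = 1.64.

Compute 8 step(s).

Equation: x³ - x - 1 = 0
Fixed-point form: x = (x + 1)^(1/3)
x₀ = 1.64

x_1 = g(1.640000) = 1.382085
x_2 = g(1.382085) = 1.335526
x_3 = g(1.335526) = 1.326768
x_4 = g(1.326768) = 1.325107
x_5 = g(1.325107) = 1.324792
x_6 = g(1.324792) = 1.324732
x_7 = g(1.324732) = 1.324721
x_8 = g(1.324721) = 1.324718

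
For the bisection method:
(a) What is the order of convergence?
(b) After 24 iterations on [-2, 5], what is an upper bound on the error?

(a) Bisection has linear (order 1) convergence; the error is halved each step.

(b) Error bound = (b-a)/2^n = (5 - (-2))/2^{24}
    = 7/2^{24}

(a) 1 (linear); (b) error ≤ 4.17e-07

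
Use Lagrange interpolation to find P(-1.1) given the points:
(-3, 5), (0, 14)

Lagrange interpolation formula:
P(x) = Σ yᵢ × Lᵢ(x)
where Lᵢ(x) = Π_{j≠i} (x - xⱼ)/(xᵢ - xⱼ)

L_0(-1.1) = (-1.1 - 0)/(-3 - 0) = 0.366667
L_1(-1.1) = (-1.1 - (-3))/(0 - (-3)) = 0.633333

P(-1.1) = 5×L_0(-1.1) + 14×L_1(-1.1)
P(-1.1) = 10.700000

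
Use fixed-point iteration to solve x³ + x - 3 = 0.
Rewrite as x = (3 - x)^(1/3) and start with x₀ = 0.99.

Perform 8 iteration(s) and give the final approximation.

Equation: x³ + x - 3 = 0
Fixed-point form: x = (3 - x)^(1/3)
x₀ = 0.99

x_1 = g(0.990000) = 1.262017
x_2 = g(1.262017) = 1.202306
x_3 = g(1.202306) = 1.215921
x_4 = g(1.215921) = 1.212843
x_5 = g(1.212843) = 1.213540
x_6 = g(1.213540) = 1.213383
x_7 = g(1.213383) = 1.213418
x_8 = g(1.213418) = 1.213410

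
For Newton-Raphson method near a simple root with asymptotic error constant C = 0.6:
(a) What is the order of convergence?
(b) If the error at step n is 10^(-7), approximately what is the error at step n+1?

(a) Newton-Raphson has quadratic (order 2) convergence near simple roots.
    This means |e_{n+1}| ≈ C|e_n|².

(b) With |e_n| = 10^(-7) and C = 0.6:
    |e_{n+1}| ≈ 0.6 × (10^(-7))² = 0.6 × 10^(-14)

(a) 2 (quadratic); (b) |e_{n+1}| ≈ 6.000e-15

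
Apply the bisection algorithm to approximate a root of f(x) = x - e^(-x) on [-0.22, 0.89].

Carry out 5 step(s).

f(x) = x - e^(-x)
Initial interval: [-0.22, 0.89]

Iteration 1:
  c_1 = (-0.220000 + 0.890000)/2 = 0.335000
  f(c_1) = f(0.335000) = -0.380338
  f(a) × f(c) ≥ 0, new interval: [0.335000, 0.890000]
Iteration 2:
  c_2 = (0.335000 + 0.890000)/2 = 0.612500
  f(c_2) = f(0.612500) = 0.070506
  f(a) × f(c) < 0, new interval: [0.335000, 0.612500]
Iteration 3:
  c_3 = (0.335000 + 0.612500)/2 = 0.473750
  f(c_3) = f(0.473750) = -0.148913
  f(a) × f(c) ≥ 0, new interval: [0.473750, 0.612500]
Iteration 4:
  c_4 = (0.473750 + 0.612500)/2 = 0.543125
  f(c_4) = f(0.543125) = -0.037805
  f(a) × f(c) ≥ 0, new interval: [0.543125, 0.612500]
Iteration 5:
  c_5 = (0.543125 + 0.612500)/2 = 0.577813
  f(c_5) = f(0.577813) = 0.016688
  f(a) × f(c) < 0, new interval: [0.543125, 0.577813]

After 5 iteration(s), the approximation is c_5 = 0.577813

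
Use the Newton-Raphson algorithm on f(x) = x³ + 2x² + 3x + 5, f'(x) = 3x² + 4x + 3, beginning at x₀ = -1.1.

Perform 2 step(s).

f(x) = x³ + 2x² + 3x + 5
f'(x) = 3x² + 4x + 3
x₀ = -1.1

Newton-Raphson formula: x_{n+1} = x_n - f(x_n)/f'(x_n)

Iteration 1:
  f(-1.100000) = 2.789000
  f'(-1.100000) = 2.230000
  x_1 = -1.100000 - 2.789000/2.230000 = -2.350673
Iteration 2:
  f(-2.350673) = -3.989716
  f'(-2.350673) = 10.174295
  x_2 = -2.350673 - (-3.989716)/10.174295 = -1.958536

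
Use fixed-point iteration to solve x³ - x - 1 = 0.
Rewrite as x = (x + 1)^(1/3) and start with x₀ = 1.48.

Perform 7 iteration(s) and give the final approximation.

Equation: x³ - x - 1 = 0
Fixed-point form: x = (x + 1)^(1/3)
x₀ = 1.48

x_1 = g(1.480000) = 1.353580
x_2 = g(1.353580) = 1.330178
x_3 = g(1.330178) = 1.325754
x_4 = g(1.325754) = 1.324915
x_5 = g(1.324915) = 1.324755
x_6 = g(1.324755) = 1.324725
x_7 = g(1.324725) = 1.324719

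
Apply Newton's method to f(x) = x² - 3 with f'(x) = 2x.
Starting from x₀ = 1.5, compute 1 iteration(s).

f(x) = x² - 3
f'(x) = 2x
x₀ = 1.5

Newton-Raphson formula: x_{n+1} = x_n - f(x_n)/f'(x_n)

Iteration 1:
  f(1.500000) = -0.750000
  f'(1.500000) = 3.000000
  x_1 = 1.500000 - (-0.750000)/3.000000 = 1.750000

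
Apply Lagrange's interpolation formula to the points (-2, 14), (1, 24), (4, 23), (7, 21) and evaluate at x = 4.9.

Lagrange interpolation formula:
P(x) = Σ yᵢ × Lᵢ(x)
where Lᵢ(x) = Π_{j≠i} (x - xⱼ)/(xᵢ - xⱼ)

L_0(4.9) = (4.9 - 1)/(-2 - 1) × (4.9 - 4)/(-2 - 4) × (4.9 - 7)/(-2 - 7) = 0.045500
L_1(4.9) = (4.9 - (-2))/(1 - (-2)) × (4.9 - 4)/(1 - 4) × (4.9 - 7)/(1 - 7) = -0.241500
L_2(4.9) = (4.9 - (-2))/(4 - (-2)) × (4.9 - 1)/(4 - 1) × (4.9 - 7)/(4 - 7) = 1.046500
L_3(4.9) = (4.9 - (-2))/(7 - (-2)) × (4.9 - 1)/(7 - 1) × (4.9 - 4)/(7 - 4) = 0.149500

P(4.9) = 14×L_0(4.9) + 24×L_1(4.9) + 23×L_2(4.9) + 21×L_3(4.9)
P(4.9) = 22.050000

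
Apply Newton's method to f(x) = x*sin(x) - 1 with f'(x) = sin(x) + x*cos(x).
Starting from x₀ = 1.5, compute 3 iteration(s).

f(x) = x*sin(x) - 1
f'(x) = sin(x) + x*cos(x)
x₀ = 1.5

Newton-Raphson formula: x_{n+1} = x_n - f(x_n)/f'(x_n)

Iteration 1:
  f(1.500000) = 0.496242
  f'(1.500000) = 1.103601
  x_1 = 1.500000 - 0.496242/1.103601 = 1.050342
Iteration 2:
  f(1.050342) = -0.088730
  f'(1.050342) = 1.389902
  x_2 = 1.050342 - (-0.088730)/1.389902 = 1.114181
Iteration 3:
  f(1.114181) = 0.000033
  f'(1.114181) = 1.388807
  x_3 = 1.114181 - 0.000033/1.388807 = 1.114157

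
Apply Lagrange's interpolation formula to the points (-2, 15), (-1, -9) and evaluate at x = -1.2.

Lagrange interpolation formula:
P(x) = Σ yᵢ × Lᵢ(x)
where Lᵢ(x) = Π_{j≠i} (x - xⱼ)/(xᵢ - xⱼ)

L_0(-1.2) = (-1.2 - (-1))/(-2 - (-1)) = 0.200000
L_1(-1.2) = (-1.2 - (-2))/(-1 - (-2)) = 0.800000

P(-1.2) = 15×L_0(-1.2) + (-9)×L_1(-1.2)
P(-1.2) = -4.200000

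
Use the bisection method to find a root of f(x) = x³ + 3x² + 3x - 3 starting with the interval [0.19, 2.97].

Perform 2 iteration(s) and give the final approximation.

f(x) = x³ + 3x² + 3x - 3
Initial interval: [0.19, 2.97]

Iteration 1:
  c_1 = (0.190000 + 2.970000)/2 = 1.580000
  f(c_1) = f(1.580000) = 13.173512
  f(a) × f(c) < 0, new interval: [0.190000, 1.580000]
Iteration 2:
  c_2 = (0.190000 + 1.580000)/2 = 0.885000
  f(c_2) = f(0.885000) = 2.697829
  f(a) × f(c) < 0, new interval: [0.190000, 0.885000]

After 2 iteration(s), the approximation is c_2 = 0.885000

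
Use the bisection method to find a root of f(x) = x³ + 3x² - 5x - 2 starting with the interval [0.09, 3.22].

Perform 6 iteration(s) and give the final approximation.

f(x) = x³ + 3x² - 5x - 2
Initial interval: [0.09, 3.22]

Iteration 1:
  c_1 = (0.090000 + 3.220000)/2 = 1.655000
  f(c_1) = f(1.655000) = 2.475161
  f(a) × f(c) < 0, new interval: [0.090000, 1.655000]
Iteration 2:
  c_2 = (0.090000 + 1.655000)/2 = 0.872500
  f(c_2) = f(0.872500) = -3.414535
  f(a) × f(c) ≥ 0, new interval: [0.872500, 1.655000]
Iteration 3:
  c_3 = (0.872500 + 1.655000)/2 = 1.263750
  f(c_3) = f(1.263750) = -1.509268
  f(a) × f(c) ≥ 0, new interval: [1.263750, 1.655000]
Iteration 4:
  c_4 = (1.263750 + 1.655000)/2 = 1.459375
  f(c_4) = f(1.459375) = 0.200592
  f(a) × f(c) < 0, new interval: [1.263750, 1.459375]
Iteration 5:
  c_5 = (1.263750 + 1.459375)/2 = 1.361563
  f(c_5) = f(1.361563) = -0.722119
  f(a) × f(c) ≥ 0, new interval: [1.361563, 1.459375]
Iteration 6:
  c_6 = (1.361563 + 1.459375)/2 = 1.410469
  f(c_6) = f(1.410469) = -0.278060
  f(a) × f(c) ≥ 0, new interval: [1.410469, 1.459375]

After 6 iteration(s), the approximation is c_6 = 1.410469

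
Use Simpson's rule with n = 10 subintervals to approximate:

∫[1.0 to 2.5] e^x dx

f(x) = e^x
a = 1.0, b = 2.5, n = 10
h = (b - a)/n = 0.150000

Simpson's rule: (h/3)[f(x₀) + 4f(x₁) + 2f(x₂) + ... + f(xₙ)]

x_0 = 1.0000, f(x_0) = 2.718282, coefficient = 1
x_1 = 1.1500, f(x_1) = 3.158193, coefficient = 4
x_2 = 1.3000, f(x_2) = 3.669297, coefficient = 2
x_3 = 1.4500, f(x_3) = 4.263115, coefficient = 4
x_4 = 1.6000, f(x_4) = 4.953032, coefficient = 2
x_5 = 1.7500, f(x_5) = 5.754603, coefficient = 4
x_6 = 1.9000, f(x_6) = 6.685894, coefficient = 2
x_7 = 2.0500, f(x_7) = 7.767901, coefficient = 4
x_8 = 2.2000, f(x_8) = 9.025013, coefficient = 2
x_9 = 2.3500, f(x_9) = 10.485570, coefficient = 4
x_10 = 2.5000, f(x_10) = 12.182494, coefficient = 1

I ≈ (0.150000/3) × 189.284774 = 9.464239
Exact value: 9.464212
Error: 0.000027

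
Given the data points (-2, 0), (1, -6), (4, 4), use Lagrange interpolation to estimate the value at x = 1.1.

Lagrange interpolation formula:
P(x) = Σ yᵢ × Lᵢ(x)
where Lᵢ(x) = Π_{j≠i} (x - xⱼ)/(xᵢ - xⱼ)

L_0(1.1) = (1.1 - 1)/(-2 - 1) × (1.1 - 4)/(-2 - 4) = -0.016111
L_1(1.1) = (1.1 - (-2))/(1 - (-2)) × (1.1 - 4)/(1 - 4) = 0.998889
L_2(1.1) = (1.1 - (-2))/(4 - (-2)) × (1.1 - 1)/(4 - 1) = 0.017222

P(1.1) = 0×L_0(1.1) + (-6)×L_1(1.1) + 4×L_2(1.1)
P(1.1) = -5.924444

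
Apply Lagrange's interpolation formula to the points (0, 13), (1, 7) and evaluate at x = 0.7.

Lagrange interpolation formula:
P(x) = Σ yᵢ × Lᵢ(x)
where Lᵢ(x) = Π_{j≠i} (x - xⱼ)/(xᵢ - xⱼ)

L_0(0.7) = (0.7 - 1)/(0 - 1) = 0.300000
L_1(0.7) = (0.7 - 0)/(1 - 0) = 0.700000

P(0.7) = 13×L_0(0.7) + 7×L_1(0.7)
P(0.7) = 8.800000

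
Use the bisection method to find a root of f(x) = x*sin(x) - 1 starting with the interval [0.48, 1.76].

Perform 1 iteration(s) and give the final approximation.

f(x) = x*sin(x) - 1
Initial interval: [0.48, 1.76]

Iteration 1:
  c_1 = (0.480000 + 1.760000)/2 = 1.120000
  f(c_1) = f(1.120000) = 0.008112
  f(a) × f(c) < 0, new interval: [0.480000, 1.120000]

After 1 iteration(s), the approximation is c_1 = 1.120000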